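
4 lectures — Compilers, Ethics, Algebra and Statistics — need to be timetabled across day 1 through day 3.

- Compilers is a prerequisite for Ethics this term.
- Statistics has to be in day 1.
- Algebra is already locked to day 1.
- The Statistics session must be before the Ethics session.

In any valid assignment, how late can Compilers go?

day 2

Downstream work caps Compilers at day 2.
Compilers at day 2 is achievable: Algebra in day 1, Ethics in day 3, Statistics in day 1, Compilers in day 2.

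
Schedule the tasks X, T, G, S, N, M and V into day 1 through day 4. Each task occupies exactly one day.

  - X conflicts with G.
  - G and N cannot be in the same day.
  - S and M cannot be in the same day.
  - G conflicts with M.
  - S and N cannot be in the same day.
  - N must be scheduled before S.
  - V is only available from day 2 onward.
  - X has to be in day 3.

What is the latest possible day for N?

Downstream work caps N at day 3.
N at day 3 is achievable: N in day 3; X in day 3; M in day 2; G in day 1; V in day 2; T in day 1; S in day 4.

day 3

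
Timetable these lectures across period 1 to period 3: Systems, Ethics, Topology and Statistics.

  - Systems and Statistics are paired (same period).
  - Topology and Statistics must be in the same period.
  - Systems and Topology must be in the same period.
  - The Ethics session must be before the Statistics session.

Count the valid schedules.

3

Enumerating: Statistics in period 2; Topology in period 2; Ethics in period 1; Systems in period 2 | Statistics -> period 3, Systems -> period 3, Topology -> period 3, Ethics -> period 1 | Systems=period 3; Statistics=period 3; Ethics=period 2; Topology=period 3.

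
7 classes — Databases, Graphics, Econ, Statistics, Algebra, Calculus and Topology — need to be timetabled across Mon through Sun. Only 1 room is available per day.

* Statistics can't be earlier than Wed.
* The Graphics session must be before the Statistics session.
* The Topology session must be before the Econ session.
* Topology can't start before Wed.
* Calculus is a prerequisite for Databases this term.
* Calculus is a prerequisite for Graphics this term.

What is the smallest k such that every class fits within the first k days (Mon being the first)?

The precedence chain requires at least 3 distinct days.
With at most 1 per day and 7 classes, at least 7 days are needed.
Propagating the time windows through the other constraints, Econ can't land before Thu — that is day 4 counting from Mon — so the schedule must run through at least 4 days.
7 works (last occupied day: Sun): for example Graphics in Tue, Databases in Fri, Algebra in Sun, Topology in Thu, Calculus in Mon, Statistics in Wed, Econ in Sat.

7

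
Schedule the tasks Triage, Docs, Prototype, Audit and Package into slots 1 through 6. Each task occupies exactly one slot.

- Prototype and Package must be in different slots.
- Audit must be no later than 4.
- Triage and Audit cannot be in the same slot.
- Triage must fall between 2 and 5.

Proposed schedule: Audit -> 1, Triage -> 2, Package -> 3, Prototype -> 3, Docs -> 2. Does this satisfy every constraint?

Invalid. Prototype and Package must be in different slots.

Triage must fall between 2 and 5 — holds.
Audit must be no later than 4 — holds.
Prototype and Package must be in different slots — violated.
Triage and Audit cannot be in the same slot — holds.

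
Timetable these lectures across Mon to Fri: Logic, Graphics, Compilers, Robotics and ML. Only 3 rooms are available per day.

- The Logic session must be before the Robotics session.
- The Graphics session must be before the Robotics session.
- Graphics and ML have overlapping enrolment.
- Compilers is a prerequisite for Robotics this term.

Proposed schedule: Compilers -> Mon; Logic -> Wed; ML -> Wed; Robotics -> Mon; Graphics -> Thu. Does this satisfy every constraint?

No — it violates: The Graphics session must be before the Robotics session

The Logic session must be before the Robotics session — violated.
Graphics and ML have overlapping enrolment — holds.
Compilers is a prerequisite for Robotics this term — violated.
The Graphics session must be before the Robotics session — violated.
Only 3 rooms are available per day — holds.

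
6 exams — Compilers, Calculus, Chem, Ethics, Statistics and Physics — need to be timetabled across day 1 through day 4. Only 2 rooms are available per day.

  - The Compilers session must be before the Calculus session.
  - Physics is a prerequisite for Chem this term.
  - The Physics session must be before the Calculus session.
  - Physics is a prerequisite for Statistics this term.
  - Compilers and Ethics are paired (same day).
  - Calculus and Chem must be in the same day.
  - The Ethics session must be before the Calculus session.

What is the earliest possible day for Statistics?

Precedence pushes Statistics to at least day 2.
Statistics at day 2 is achievable: Compilers -> day 3, Ethics -> day 3, Statistics -> day 2, Chem -> day 4, Physics -> day 1, Calculus -> day 4.

day 2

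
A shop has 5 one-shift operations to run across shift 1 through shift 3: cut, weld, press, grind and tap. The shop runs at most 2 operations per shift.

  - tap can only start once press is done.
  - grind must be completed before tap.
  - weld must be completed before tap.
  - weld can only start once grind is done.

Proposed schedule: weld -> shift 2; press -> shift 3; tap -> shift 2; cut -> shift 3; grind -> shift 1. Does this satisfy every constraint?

weld can only start once grind is done — holds.
tap can only start once press is done — violated.
weld must be completed before tap — violated.
The shop runs at most 2 operations per shift — holds.
grind must be completed before tap — holds.

Invalid. tap can only start once press is done.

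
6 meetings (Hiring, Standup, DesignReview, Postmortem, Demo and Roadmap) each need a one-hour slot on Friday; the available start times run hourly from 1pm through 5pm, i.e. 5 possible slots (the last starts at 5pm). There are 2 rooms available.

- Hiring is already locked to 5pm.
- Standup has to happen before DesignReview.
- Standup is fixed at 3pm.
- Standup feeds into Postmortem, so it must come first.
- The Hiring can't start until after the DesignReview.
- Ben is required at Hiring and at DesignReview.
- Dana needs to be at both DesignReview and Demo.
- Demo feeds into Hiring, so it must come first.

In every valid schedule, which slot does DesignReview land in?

4pm

Standup is fixed at 3pm and must come before DesignReview, so DesignReview is at least 4pm.
Hiring is fixed at 5pm and must come after DesignReview, so DesignReview is at most 4pm.
So DesignReview must be 4pm.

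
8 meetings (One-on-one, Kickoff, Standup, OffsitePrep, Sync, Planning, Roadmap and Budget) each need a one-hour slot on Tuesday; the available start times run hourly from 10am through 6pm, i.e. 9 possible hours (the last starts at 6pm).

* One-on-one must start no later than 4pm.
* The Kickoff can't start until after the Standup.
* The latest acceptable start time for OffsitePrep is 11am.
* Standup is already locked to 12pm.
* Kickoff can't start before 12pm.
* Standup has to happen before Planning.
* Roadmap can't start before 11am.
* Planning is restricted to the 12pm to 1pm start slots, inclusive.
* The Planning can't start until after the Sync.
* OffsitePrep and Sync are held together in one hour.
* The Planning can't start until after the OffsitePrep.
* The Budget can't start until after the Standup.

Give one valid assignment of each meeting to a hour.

Roadmap=11am; Kickoff=1pm; Planning=1pm; Standup=12pm; One-on-one=10am; Budget=1pm; Sync=10am; OffsitePrep=10am

Checking: Standup(12pm) before Planning(1pm); Standup(12pm) before Kickoff(1pm); OffsitePrep(10am) before Planning(1pm); Sync(10am) before Planning(1pm); Standup(12pm) before Budget(1pm); OffsitePrep = Sync = 10am; OffsitePrep=10am in [10am,11am]; One-on-one=10am in [10am,4pm]; Kickoff=1pm in [12pm,6pm]; Roadmap=11am in [11am,6pm]; Standup=12pm in [12pm,12pm]; Planning=1pm in [12pm,1pm].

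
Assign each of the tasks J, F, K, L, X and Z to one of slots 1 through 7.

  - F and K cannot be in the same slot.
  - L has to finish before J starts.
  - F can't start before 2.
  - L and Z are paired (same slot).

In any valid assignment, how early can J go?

2

Precedence pushes J to at least 2.
J at 2 is achievable: J=2, F=2, Z=1, L=1, K=1, X=1.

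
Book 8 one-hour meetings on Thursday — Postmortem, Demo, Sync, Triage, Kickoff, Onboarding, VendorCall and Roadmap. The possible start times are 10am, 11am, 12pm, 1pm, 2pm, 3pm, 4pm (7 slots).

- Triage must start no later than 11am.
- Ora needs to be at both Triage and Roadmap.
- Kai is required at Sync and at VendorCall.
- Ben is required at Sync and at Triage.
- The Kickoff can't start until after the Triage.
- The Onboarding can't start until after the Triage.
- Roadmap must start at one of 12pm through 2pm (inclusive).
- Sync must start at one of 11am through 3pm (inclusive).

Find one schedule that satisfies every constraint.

VendorCall=10am; Demo=10am; Roadmap=12pm; Onboarding=11am; Sync=11am; Postmortem=10am; Kickoff=11am; Triage=10am

Checking: Triage(10am) before Kickoff(11am); Triage(10am) before Onboarding(11am); Sync(11am) != VendorCall(10am); Sync(11am) != Triage(10am); Triage(10am) != Roadmap(12pm); Triage=10am in [10am,11am]; Sync=11am in [11am,3pm]; Roadmap=12pm in [12pm,2pm].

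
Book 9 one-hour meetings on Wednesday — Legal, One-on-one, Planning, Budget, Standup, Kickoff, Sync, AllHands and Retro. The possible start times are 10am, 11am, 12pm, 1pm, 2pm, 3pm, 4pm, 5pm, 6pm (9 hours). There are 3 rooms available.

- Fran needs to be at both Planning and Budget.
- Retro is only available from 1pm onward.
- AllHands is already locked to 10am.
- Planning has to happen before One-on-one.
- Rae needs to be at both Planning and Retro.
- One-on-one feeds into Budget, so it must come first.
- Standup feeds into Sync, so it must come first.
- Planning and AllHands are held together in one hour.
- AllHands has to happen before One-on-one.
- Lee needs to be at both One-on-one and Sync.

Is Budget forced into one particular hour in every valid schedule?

No

Budget can be 12pm (e.g. Budget in 12pm; Retro in 1pm; Standup in 10am; Sync in 12pm; Kickoff in 11am; AllHands in 10am; Planning in 10am; Legal in 11am; One-on-one in 11am) or 1pm (e.g. Kickoff -> 11am, AllHands -> 10am, Planning -> 10am, Sync -> 12pm, Standup -> 10am, One-on-one -> 11am, Budget -> 1pm, Legal -> 11am, Retro -> 1pm).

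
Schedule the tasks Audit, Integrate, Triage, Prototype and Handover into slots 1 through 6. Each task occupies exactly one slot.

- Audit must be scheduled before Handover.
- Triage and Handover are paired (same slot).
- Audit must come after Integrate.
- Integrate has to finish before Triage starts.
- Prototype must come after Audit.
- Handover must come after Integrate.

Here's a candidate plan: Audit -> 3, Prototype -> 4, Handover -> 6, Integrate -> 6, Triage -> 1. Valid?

Handover must come after Integrate — violated.
Audit must come after Integrate — violated.
Prototype must come after Audit — holds.
Triage and Handover are paired (same slot) — violated.
Audit must be scheduled before Handover — holds.
Integrate has to finish before Triage starts — violated.

No. Integrate has to finish before Triage starts is not satisfied.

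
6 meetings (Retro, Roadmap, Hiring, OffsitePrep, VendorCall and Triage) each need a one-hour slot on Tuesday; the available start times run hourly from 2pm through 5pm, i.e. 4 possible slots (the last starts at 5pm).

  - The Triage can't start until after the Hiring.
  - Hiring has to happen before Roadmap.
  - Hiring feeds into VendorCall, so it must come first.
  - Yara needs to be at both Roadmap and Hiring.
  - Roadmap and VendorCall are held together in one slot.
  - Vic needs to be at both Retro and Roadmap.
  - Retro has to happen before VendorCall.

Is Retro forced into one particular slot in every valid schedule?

Retro can be 2pm (e.g. Triage in 3pm, Hiring in 2pm, Roadmap in 3pm, VendorCall in 3pm, OffsitePrep in 2pm, Retro in 2pm) or 3pm (e.g. Hiring -> 2pm; Triage -> 3pm; Retro -> 3pm; OffsitePrep -> 2pm; VendorCall -> 4pm; Roadmap -> 4pm).

No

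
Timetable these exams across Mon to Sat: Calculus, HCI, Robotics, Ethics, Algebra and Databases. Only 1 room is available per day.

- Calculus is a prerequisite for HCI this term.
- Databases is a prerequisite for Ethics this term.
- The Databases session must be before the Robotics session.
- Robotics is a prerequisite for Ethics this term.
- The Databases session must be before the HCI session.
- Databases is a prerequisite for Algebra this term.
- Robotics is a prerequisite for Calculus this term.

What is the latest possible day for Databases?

Mon

Downstream work caps Databases at Wed.
Databases at Mon is achievable: Algebra=Sat, Databases=Mon, Calculus=Wed, Robotics=Tue, HCI=Thu, Ethics=Fri.
Nothing later works — the capacity limit rule out every day after Mon.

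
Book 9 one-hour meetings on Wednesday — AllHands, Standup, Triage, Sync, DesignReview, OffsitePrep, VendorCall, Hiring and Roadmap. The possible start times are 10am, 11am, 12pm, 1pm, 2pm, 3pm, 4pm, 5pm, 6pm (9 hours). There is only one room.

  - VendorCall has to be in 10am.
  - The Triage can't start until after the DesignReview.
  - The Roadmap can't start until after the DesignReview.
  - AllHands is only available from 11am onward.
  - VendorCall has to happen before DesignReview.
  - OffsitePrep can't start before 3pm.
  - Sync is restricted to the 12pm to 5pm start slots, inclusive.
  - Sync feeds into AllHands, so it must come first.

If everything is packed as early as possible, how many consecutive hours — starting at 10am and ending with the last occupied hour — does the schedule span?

9

The precedence chain requires at least 3 distinct hours.
With at most 1 per hour and 9 meetings, at least 9 hours are needed.
OffsitePrep can't be placed before 3pm — that is hour 6 counting from 10am — so the schedule must run through at least 6 hours.
9 works (last occupied hour: 6pm): for example Hiring in 6pm; Roadmap in 4pm; Standup in 5pm; Triage in 2pm; DesignReview in 11am; AllHands in 1pm; VendorCall in 10am; OffsitePrep in 3pm; Sync in 12pm.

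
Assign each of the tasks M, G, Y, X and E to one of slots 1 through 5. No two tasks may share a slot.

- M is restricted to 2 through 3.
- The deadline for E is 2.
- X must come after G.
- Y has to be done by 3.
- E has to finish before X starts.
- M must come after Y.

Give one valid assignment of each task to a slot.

G=4; E=1; X=5; Y=2; M=3

Checking: E(1) before X(5); Y(2) before M(3); G(4) before X(5); M=3 in [2,3]; E=1 in [1,2]; Y=2 in [1,3]; max 1 per slot (cap 1).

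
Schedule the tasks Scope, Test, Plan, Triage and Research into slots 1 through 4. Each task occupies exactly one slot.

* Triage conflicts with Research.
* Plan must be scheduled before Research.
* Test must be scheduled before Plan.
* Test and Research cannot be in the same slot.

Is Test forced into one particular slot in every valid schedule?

No

Test can be 1 (e.g. Scope=1, Plan=2, Research=3, Test=1, Triage=1) or 2 (e.g. Test -> 2; Research -> 4; Plan -> 3; Scope -> 1; Triage -> 1).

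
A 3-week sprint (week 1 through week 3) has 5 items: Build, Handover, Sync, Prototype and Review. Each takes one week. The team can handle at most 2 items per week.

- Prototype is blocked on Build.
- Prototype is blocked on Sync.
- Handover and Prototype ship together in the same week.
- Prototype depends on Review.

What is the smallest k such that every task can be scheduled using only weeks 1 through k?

The precedence chain requires at least 2 distinct weeks.
With at most 2 per week and 5 tasks, at least 3 weeks are needed.
3 works (last occupied week: week 3): for example Build -> week 1; Review -> week 2; Handover -> week 3; Sync -> week 1; Prototype -> week 3.

3 weeks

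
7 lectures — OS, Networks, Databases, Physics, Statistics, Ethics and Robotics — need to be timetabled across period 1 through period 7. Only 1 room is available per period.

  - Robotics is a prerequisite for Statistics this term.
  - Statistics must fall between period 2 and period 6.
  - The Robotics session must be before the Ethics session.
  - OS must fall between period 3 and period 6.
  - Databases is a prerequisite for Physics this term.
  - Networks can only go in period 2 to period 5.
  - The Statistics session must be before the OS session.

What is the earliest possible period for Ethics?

Precedence pushes Ethics to at least period 2.
Ethics at period 2 is achievable: Ethics -> period 2, Physics -> period 7, Networks -> period 5, OS -> period 4, Robotics -> period 1, Statistics -> period 3, Databases -> period 6.

period 2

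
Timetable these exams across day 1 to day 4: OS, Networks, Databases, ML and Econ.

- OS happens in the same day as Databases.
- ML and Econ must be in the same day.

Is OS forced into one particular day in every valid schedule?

OS can be day 1 (e.g. OS -> day 1; Econ -> day 1; Networks -> day 1; Databases -> day 1; ML -> day 1) or day 2 (e.g. Networks=day 1, OS=day 2, Databases=day 2, ML=day 1, Econ=day 1).

No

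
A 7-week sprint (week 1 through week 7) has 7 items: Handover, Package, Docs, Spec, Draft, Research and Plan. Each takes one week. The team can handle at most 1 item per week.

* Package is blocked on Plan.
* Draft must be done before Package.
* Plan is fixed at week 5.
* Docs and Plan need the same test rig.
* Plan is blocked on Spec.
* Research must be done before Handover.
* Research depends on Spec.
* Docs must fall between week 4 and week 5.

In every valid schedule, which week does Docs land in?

week 4

Docs's window is week 4–week 5.
Plan is fixed at week 5, and Docs can't share a week with Plan.
So Docs must be week 4.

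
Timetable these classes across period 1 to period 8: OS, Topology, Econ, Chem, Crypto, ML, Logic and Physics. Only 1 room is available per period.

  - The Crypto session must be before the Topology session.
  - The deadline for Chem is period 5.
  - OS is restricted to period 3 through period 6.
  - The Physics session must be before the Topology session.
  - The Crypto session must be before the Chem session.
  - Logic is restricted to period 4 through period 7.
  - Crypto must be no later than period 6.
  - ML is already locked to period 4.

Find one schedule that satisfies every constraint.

ML -> period 4, Logic -> period 5, Crypto -> period 1, Chem -> period 2, Physics -> period 6, Topology -> period 7, Econ -> period 8, OS -> period 3

Checking: Crypto(period 1) before Topology(period 7); Crypto(period 1) before Chem(period 2); Physics(period 6) before Topology(period 7); OS=period 3 in [period 3,period 6]; Chem=period 2 in [period 1,period 5]; ML=period 4 in [period 4,period 4]; Crypto=period 1 in [period 1,period 6]; Logic=period 5 in [period 4,period 7]; max 1 per period (cap 1).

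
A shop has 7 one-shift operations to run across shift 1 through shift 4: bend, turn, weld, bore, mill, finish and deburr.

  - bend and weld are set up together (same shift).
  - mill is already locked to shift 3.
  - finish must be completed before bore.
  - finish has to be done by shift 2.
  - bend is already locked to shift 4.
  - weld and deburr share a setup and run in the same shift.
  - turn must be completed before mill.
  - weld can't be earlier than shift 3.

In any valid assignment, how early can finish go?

Finish's own window allows nothing later than shift 2.
finish at shift 1 is achievable: mill in shift 3, weld in shift 4, bore in shift 2, deburr in shift 4, finish in shift 1, bend in shift 4, turn in shift 1.

shift 1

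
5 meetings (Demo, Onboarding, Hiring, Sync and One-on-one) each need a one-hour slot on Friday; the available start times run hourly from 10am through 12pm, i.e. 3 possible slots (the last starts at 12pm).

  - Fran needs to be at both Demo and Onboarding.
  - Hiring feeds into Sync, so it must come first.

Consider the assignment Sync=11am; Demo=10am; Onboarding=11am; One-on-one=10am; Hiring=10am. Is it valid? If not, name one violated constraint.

Yes

Hiring feeds into Sync, so it must come first — holds.
Fran needs to be at both Demo and Onboarding — holds.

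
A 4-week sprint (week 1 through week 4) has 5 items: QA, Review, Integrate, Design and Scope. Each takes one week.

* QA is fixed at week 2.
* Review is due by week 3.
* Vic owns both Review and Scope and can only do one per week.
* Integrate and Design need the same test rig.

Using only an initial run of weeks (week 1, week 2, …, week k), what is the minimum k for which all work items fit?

2

QA can't be placed before week 2, so the schedule must run through at least week 2.
2 works (last occupied week: week 2): for example Review in week 1, Integrate in week 1, Scope in week 2, Design in week 2, QA in week 2.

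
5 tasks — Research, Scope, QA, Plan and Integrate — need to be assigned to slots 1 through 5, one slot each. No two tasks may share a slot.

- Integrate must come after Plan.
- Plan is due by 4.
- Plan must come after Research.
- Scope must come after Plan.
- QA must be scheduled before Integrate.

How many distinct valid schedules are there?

7

Splitting on Research: it can be 1 (5), 2 (2). Listing each branch's schedules as (Scope, QA, Plan, Integrate):
Research=1: (3,4,2,5) (4,2,3,5) (4,3,2,5) (5,2,3,4) (5,3,2,4) — 5.
Research=2: (4,1,3,5) (5,1,3,4) — 2.
Summing: 5 + 2 = 7.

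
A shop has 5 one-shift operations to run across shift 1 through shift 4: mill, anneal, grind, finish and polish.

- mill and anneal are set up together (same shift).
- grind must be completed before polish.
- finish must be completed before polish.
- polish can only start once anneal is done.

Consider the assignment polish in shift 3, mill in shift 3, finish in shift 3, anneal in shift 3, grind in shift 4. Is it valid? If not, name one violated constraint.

No. grind must be completed before polish is not satisfied.

grind must be completed before polish — violated.
mill and anneal are set up together (same shift) — holds.
polish can only start once anneal is done — violated.
finish must be completed before polish — violated.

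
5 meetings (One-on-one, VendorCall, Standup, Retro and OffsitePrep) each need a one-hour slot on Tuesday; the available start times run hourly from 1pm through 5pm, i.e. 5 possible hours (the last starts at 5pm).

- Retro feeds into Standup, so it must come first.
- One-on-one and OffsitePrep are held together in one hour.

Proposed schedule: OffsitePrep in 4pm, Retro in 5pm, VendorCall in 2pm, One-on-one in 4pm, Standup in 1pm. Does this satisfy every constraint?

No — it violates: Retro feeds into Standup, so it must come first

One-on-one and OffsitePrep are held together in one hour — holds.
Retro feeds into Standup, so it must come first — violated.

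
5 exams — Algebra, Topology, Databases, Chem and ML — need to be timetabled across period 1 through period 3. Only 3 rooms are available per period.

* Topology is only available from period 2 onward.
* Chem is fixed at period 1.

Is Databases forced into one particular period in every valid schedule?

No

Databases can be period 1 (e.g. Algebra=period 1; Chem=period 1; Databases=period 1; Topology=period 2; ML=period 2) or period 2 (e.g. Databases=period 2; ML=period 1; Algebra=period 1; Chem=period 1; Topology=period 2).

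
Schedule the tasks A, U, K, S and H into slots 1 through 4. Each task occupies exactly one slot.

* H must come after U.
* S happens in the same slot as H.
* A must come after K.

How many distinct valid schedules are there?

Splitting on A: it can be 2 (6), 3 (12), 4 (18). Listing each branch's schedules as (U, K, S, H):
A=2: (1,1,2,2) (1,1,3,3) (1,1,4,4) (2,1,3,3) (2,1,4,4) (3,1,4,4) — 6.
A=3: (1,1,2,2) (1,1,3,3) (1,1,4,4) (1,2,2,2) (1,2,3,3) (1,2,4,4) (2,1,3,3) (2,1,4,4) (2,2,3,3) (2,2,4,4) (3,1,4,4) (3,2,4,4) — 12.
A=4: (1,1,2,2) (1,1,3,3) (1,1,4,4) (1,2,2,2) (1,2,3,3) (1,2,4,4) (1,3,2,2) (1,3,3,3) (1,3,4,4) (2,1,3,3) (2,1,4,4) (2,2,3,3) (2,2,4,4) (2,3,3,3) (2,3,4,4) (3,1,4,4) (3,2,4,4) (3,3,4,4) — 18.
Summing: 6 + 12 + 18 = 36.

36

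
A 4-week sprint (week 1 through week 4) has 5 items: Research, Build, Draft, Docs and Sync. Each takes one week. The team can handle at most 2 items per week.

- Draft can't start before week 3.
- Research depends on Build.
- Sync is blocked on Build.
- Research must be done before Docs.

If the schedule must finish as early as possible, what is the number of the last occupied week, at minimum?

The precedence chain requires at least 3 distinct weeks.
With at most 2 per week and 5 work items, at least 3 weeks are needed.
3 works (last occupied week: week 3): for example Build -> week 1; Docs -> week 3; Research -> week 2; Draft -> week 3; Sync -> week 2.

week 3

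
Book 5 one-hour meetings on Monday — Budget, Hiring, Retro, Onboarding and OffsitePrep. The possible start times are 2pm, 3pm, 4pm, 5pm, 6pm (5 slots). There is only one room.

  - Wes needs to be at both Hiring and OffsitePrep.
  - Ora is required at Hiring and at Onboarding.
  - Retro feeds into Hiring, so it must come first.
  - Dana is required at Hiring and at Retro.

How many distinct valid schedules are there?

Splitting on Budget: it can be 2pm (12), 3pm (12), 4pm (12), 5pm (12), 6pm (12). Listing each branch's schedules as (Hiring, Retro, Onboarding, OffsitePrep):
Budget=2pm: (4pm,3pm,5pm,6pm) (4pm,3pm,6pm,5pm) (5pm,3pm,4pm,6pm) (5pm,3pm,6pm,4pm) (5pm,4pm,3pm,6pm) (5pm,4pm,6pm,3pm) (6pm,3pm,4pm,5pm) (6pm,3pm,5pm,4pm) (6pm,4pm,3pm,5pm) (6pm,4pm,5pm,3pm) (6pm,5pm,3pm,4pm) (6pm,5pm,4pm,3pm) — 12.
Budget=3pm: (4pm,2pm,5pm,6pm) (4pm,2pm,6pm,5pm) (5pm,2pm,4pm,6pm) (5pm,2pm,6pm,4pm) (5pm,4pm,2pm,6pm) (5pm,4pm,6pm,2pm) (6pm,2pm,4pm,5pm) (6pm,2pm,5pm,4pm) (6pm,4pm,2pm,5pm) (6pm,4pm,5pm,2pm) (6pm,5pm,2pm,4pm) (6pm,5pm,4pm,2pm) — 12.
Budget=4pm: (3pm,2pm,5pm,6pm) (3pm,2pm,6pm,5pm) (5pm,2pm,3pm,6pm) (5pm,2pm,6pm,3pm) (5pm,3pm,2pm,6pm) (5pm,3pm,6pm,2pm) (6pm,2pm,3pm,5pm) (6pm,2pm,5pm,3pm) (6pm,3pm,2pm,5pm) (6pm,3pm,5pm,2pm) (6pm,5pm,2pm,3pm) (6pm,5pm,3pm,2pm) — 12.
Budget=5pm: (3pm,2pm,4pm,6pm) (3pm,2pm,6pm,4pm) (4pm,2pm,3pm,6pm) (4pm,2pm,6pm,3pm) (4pm,3pm,2pm,6pm) (4pm,3pm,6pm,2pm) (6pm,2pm,3pm,4pm) (6pm,2pm,4pm,3pm) (6pm,3pm,2pm,4pm) (6pm,3pm,4pm,2pm) (6pm,4pm,2pm,3pm) (6pm,4pm,3pm,2pm) — 12.
Budget=6pm: (3pm,2pm,4pm,5pm) (3pm,2pm,5pm,4pm) (4pm,2pm,3pm,5pm) (4pm,2pm,5pm,3pm) (4pm,3pm,2pm,5pm) (4pm,3pm,5pm,2pm) (5pm,2pm,3pm,4pm) (5pm,2pm,4pm,3pm) (5pm,3pm,2pm,4pm) (5pm,3pm,4pm,2pm) (5pm,4pm,2pm,3pm) (5pm,4pm,3pm,2pm) — 12.
Summing: 12 + 12 + 12 + 12 + 12 = 60.

60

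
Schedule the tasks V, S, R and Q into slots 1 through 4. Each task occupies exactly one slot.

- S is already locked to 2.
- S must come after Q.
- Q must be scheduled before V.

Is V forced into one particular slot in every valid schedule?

No

V can be 2 (e.g. V=2; Q=1; S=2; R=1) or 3 (e.g. R in 1; S in 2; V in 3; Q in 1).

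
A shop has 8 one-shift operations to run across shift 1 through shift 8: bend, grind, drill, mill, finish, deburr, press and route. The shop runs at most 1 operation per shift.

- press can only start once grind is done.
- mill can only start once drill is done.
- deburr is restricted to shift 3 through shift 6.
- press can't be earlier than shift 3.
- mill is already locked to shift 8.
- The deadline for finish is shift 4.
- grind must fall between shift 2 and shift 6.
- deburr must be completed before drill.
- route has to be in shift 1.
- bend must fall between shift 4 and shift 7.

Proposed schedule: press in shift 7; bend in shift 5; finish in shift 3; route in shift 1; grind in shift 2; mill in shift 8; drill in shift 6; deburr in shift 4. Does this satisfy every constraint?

deburr must be completed before drill — holds.
grind must fall between shift 2 and shift 6 — holds.
deburr is restricted to shift 3 through shift 6 — holds.
route has to be in shift 1 — holds.
The deadline for finish is shift 4 — holds.
bend must fall between shift 4 and shift 7 — holds.
press can only start once grind is done — holds.
mill is already locked to shift 8 — holds.
mill can only start once drill is done — holds.
The shop runs at most 1 operation per shift — holds.
press can't be earlier than shift 3 — holds.

Yes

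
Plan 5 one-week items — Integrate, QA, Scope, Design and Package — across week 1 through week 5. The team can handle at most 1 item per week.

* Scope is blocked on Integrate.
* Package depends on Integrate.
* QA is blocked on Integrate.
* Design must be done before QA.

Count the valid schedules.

18

Splitting on Integrate: it can be week 1 (12), week 2 (6). Listing each branch's schedules as (QA, Scope, Design, Package) by week number:
Integrate=week 1: (3,4,2,5) (3,5,2,4) (4,2,3,5) (4,3,2,5) (4,5,2,3) (4,5,3,2) (5,2,3,4) (5,2,4,3) (5,3,2,4) (5,3,4,2) (5,4,2,3) (5,4,3,2) — 12.
Integrate=week 2: (3,4,1,5) (3,5,1,4) (4,3,1,5) (4,5,1,3) (5,3,1,4) (5,4,1,3) — 6.
Summing: 12 + 6 = 18.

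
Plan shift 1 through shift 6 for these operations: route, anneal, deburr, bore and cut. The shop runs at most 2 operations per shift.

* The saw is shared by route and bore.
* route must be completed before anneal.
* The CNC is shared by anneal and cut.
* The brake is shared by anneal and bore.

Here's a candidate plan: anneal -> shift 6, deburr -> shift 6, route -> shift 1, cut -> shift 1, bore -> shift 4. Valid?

route must be completed before anneal — holds.
The shop runs at most 2 operations per shift — holds.
The CNC is shared by anneal and cut — holds.
The saw is shared by route and bore — holds.
The brake is shared by anneal and bore — holds.

Valid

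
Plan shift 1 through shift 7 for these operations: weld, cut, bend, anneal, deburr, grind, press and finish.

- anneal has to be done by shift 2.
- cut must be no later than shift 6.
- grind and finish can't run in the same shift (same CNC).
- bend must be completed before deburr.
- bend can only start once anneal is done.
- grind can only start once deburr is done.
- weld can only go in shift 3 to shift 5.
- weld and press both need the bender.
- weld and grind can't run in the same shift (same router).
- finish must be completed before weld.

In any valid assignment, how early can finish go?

shift 1

Downstream work caps finish at shift 4.
finish at shift 1 is achievable: deburr -> shift 3; weld -> shift 3; anneal -> shift 1; grind -> shift 4; press -> shift 1; bend -> shift 2; finish -> shift 1; cut -> shift 1.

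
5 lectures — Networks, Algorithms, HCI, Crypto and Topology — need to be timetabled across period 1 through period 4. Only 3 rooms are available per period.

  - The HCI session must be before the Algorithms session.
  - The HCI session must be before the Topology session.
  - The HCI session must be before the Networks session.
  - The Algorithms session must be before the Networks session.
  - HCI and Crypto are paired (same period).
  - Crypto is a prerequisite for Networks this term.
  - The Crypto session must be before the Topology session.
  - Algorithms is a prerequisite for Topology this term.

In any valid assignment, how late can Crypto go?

Crypto must be in the same period as HCI, which can't be after period 2, so Crypto is at most period 2.
Crypto at period 2 is achievable: Networks -> period 4, HCI -> period 2, Crypto -> period 2, Algorithms -> period 3, Topology -> period 4.

period 2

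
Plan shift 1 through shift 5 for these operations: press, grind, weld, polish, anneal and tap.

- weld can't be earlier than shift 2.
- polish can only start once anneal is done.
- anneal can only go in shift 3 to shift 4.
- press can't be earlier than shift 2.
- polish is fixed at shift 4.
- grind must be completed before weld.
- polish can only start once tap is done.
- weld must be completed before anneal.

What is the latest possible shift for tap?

Downstream work caps tap at shift 3.
tap at shift 3 is achievable: tap=shift 3, press=shift 2, grind=shift 1, polish=shift 4, weld=shift 2, anneal=shift 3.

shift 3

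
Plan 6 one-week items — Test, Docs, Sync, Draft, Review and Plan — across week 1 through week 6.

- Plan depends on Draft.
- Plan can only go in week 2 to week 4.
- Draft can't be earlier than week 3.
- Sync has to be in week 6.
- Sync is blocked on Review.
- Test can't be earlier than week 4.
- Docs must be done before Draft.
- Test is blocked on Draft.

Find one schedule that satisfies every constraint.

Plan -> week 4; Docs -> week 1; Review -> week 1; Test -> week 4; Draft -> week 3; Sync -> week 6

Checking: Review(week 1) before Sync(week 6); Draft(week 3) before Plan(week 4); Draft(week 3) before Test(week 4); Docs(week 1) before Draft(week 3); Test=week 4 in [week 4,week 6]; Draft=week 3 in [week 3,week 6]; Sync=week 6 in [week 6,week 6]; Plan=week 4 in [week 2,week 4].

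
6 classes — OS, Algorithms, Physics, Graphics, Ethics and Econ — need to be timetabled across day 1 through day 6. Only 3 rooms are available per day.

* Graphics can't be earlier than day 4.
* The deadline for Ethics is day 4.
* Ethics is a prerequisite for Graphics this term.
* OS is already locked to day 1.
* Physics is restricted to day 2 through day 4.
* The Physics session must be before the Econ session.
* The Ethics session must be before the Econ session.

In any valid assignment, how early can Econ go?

Precedence pushes Econ to at least day 3.
Econ at day 3 is achievable: Econ -> day 3; OS -> day 1; Physics -> day 2; Ethics -> day 1; Graphics -> day 4; Algorithms -> day 1.

day 3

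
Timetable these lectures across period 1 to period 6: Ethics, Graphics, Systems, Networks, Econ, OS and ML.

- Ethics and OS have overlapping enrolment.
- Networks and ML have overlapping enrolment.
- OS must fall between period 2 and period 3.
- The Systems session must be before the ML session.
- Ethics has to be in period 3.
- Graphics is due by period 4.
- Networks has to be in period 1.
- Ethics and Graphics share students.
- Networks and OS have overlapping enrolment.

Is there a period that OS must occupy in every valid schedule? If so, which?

OS's window is period 2–period 3.
Ethics is fixed at period 3, and OS can't share a period with Ethics.
So OS must be period 2.

period 2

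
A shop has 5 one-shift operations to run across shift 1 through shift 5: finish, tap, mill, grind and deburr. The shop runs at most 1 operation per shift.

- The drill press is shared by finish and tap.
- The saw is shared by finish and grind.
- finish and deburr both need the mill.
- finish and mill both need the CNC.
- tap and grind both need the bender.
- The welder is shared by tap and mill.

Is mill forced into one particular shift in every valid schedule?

mill can be shift 1 (e.g. mill -> shift 1, tap -> shift 3, deburr -> shift 5, grind -> shift 4, finish -> shift 2) or shift 2 (e.g. deburr in shift 5, finish in shift 1, mill in shift 2, tap in shift 3, grind in shift 4).

No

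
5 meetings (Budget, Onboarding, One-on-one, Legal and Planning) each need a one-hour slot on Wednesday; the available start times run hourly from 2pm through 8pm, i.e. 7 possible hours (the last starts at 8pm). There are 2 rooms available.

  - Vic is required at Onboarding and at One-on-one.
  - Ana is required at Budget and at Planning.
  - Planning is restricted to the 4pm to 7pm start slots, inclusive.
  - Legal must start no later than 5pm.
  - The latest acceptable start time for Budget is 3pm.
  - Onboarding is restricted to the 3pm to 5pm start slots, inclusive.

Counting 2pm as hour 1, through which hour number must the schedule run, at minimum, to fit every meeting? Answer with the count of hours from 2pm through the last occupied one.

With at most 2 per hour and 5 meetings, at least 3 hours are needed.
Planning can't be placed before 4pm — that is hour 3 counting from 2pm — so the schedule must run through at least 3 hours.
3 works (last occupied hour: 4pm): for example Legal=3pm; Planning=4pm; One-on-one=2pm; Onboarding=3pm; Budget=2pm.

3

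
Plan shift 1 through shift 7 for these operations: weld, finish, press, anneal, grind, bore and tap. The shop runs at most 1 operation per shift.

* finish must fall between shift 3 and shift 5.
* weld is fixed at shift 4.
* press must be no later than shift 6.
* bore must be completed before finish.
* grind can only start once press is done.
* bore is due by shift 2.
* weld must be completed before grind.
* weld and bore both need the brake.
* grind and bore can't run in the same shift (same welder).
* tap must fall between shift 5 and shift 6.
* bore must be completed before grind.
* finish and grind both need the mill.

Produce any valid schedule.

finish -> shift 3; anneal -> shift 7; tap -> shift 5; bore -> shift 1; grind -> shift 6; weld -> shift 4; press -> shift 2

Checking: press(shift 2) before grind(shift 6); weld(shift 4) before grind(shift 6); bore(shift 1) before finish(shift 3); bore(shift 1) before grind(shift 6); grind(shift 6) != bore(shift 1); finish(shift 3) != grind(shift 6); weld(shift 4) != bore(shift 1); press=shift 2 in [shift 1,shift 6]; bore=shift 1 in [shift 1,shift 2]; tap=shift 5 in [shift 5,shift 6]; finish=shift 3 in [shift 3,shift 5]; weld=shift 4 in [shift 4,shift 4]; max 1 per shift (cap 1).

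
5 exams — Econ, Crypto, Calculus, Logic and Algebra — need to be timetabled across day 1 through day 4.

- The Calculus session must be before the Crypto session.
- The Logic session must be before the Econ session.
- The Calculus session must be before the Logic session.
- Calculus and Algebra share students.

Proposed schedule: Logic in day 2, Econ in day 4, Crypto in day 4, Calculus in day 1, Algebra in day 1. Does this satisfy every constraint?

Calculus and Algebra share students — violated.
The Calculus session must be before the Logic session — holds.
The Calculus session must be before the Crypto session — holds.
The Logic session must be before the Econ session — holds.

Invalid. Calculus and Algebra share students.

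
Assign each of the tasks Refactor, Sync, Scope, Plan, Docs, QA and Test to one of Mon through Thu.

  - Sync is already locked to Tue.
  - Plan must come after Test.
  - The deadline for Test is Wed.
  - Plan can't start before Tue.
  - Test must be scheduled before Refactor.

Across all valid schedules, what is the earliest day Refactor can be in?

Tue

Precedence pushes Refactor to at least Tue.
Refactor at Tue is achievable: Refactor -> Tue, Docs -> Mon, Scope -> Mon, Test -> Mon, Plan -> Tue, QA -> Mon, Sync -> Tue.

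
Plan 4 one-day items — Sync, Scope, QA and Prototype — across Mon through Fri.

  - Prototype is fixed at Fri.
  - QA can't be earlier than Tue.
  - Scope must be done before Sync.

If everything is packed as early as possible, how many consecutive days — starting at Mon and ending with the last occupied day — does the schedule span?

The precedence chain requires at least 2 distinct days.
Prototype can't be placed before Fri — that is day 5 counting from Mon — so the schedule must run through at least 5 days.
5 works (last occupied day: Fri): for example Scope -> Mon; QA -> Tue; Sync -> Tue; Prototype -> Fri.

5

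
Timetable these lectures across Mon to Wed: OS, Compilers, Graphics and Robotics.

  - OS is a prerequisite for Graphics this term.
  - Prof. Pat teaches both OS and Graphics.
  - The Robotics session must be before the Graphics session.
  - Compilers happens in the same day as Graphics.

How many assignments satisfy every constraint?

5

Splitting on OS: it can be Mon (3), Tue (2). Listing each branch's schedules as (Compilers, Graphics, Robotics):
OS=Mon: (Tue,Tue,Mon) (Wed,Wed,Mon) (Wed,Wed,Tue) — 3.
OS=Tue: (Wed,Wed,Mon) (Wed,Wed,Tue) — 2.
Summing: 3 + 2 = 5.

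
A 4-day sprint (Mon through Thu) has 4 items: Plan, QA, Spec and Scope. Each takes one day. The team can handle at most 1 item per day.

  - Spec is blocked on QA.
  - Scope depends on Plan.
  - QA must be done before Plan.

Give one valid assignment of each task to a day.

Scope -> Thu, Plan -> Tue, Spec -> Wed, QA -> Mon

Checking: QA(Mon) before Spec(Wed); QA(Mon) before Plan(Tue); Plan(Tue) before Scope(Thu); max 1 per day (cap 1).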